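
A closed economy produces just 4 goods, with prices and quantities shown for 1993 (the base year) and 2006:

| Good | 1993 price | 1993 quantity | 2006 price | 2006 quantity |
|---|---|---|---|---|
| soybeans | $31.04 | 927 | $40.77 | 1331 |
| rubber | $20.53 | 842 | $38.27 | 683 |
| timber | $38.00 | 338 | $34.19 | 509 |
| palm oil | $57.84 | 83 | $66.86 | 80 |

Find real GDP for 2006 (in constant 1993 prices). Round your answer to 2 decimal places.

$79305.43

Real GDP 2006 = Σ (p_1993 × q_2006) = 31.04·1331 + 20.53·683 + 38.00·509 + 57.84·80 = 79305.43.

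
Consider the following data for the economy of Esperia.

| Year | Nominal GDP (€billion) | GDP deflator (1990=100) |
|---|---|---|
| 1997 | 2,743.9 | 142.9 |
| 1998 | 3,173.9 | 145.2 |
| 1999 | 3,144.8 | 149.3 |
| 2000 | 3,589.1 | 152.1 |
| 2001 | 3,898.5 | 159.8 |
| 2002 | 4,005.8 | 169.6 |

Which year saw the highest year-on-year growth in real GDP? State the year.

1998

1998: real = 3173.9/1.452 = 2185.88; growth vs 1997 (1920.15) = 13.84%.
1999: real = 3144.8/1.493 = 2106.36; growth vs 1998 (2185.88) = -3.64%.
2000: real = 3589.1/1.521 = 2359.70; growth vs 1999 (2106.36) = 12.03%.
2001: real = 3898.5/1.598 = 2439.61; growth vs 2000 (2359.70) = 3.39%.
2002: real = 4005.8/1.696 = 2361.91; growth vs 2001 (2439.61) = -3.18%.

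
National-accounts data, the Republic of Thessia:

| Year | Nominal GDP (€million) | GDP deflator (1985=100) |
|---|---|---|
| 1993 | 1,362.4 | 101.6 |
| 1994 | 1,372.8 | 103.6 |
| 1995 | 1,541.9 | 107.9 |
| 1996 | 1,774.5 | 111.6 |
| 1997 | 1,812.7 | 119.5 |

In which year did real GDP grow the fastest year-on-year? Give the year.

1994: real = 1372.8/1.036 = 1325.10; growth vs 1993 (1340.94) = -1.18%.
1995: real = 1541.9/1.079 = 1429.01; growth vs 1994 (1325.10) = 7.84%.
1996: real = 1774.5/1.116 = 1590.05; growth vs 1995 (1429.01) = 11.27%.
1997: real = 1812.7/1.195 = 1516.90; growth vs 1996 (1590.05) = -4.60%.

1996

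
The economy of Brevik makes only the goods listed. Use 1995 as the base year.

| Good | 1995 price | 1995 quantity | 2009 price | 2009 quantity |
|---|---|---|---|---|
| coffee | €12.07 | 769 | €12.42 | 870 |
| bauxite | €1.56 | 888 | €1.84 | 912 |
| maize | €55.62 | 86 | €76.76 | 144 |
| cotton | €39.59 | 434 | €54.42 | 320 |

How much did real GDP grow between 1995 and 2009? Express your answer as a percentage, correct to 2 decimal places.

-0.09%

Real GDP 1995 = Nominal GDP 1995 = 12.07·769 + 1.56·888 + 55.62·86 + 39.59·434 = 32632.49.
Real GDP 2009 (at 1995 prices) = 12.07·870 + 1.56·912 + 55.62·144 + 39.59·320 = 32601.70.
Real growth = 32601.70/32632.49 − 1 = -0.0009.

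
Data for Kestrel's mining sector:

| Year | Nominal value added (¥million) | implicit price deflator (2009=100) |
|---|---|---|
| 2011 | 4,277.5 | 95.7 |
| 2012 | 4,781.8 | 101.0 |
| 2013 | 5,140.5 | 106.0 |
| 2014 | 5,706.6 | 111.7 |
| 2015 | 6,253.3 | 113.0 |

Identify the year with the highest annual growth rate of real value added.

2012: real = 4781.8/1.010 = 4734.46; growth vs 2011 (4469.70) = 5.92%.
2013: real = 5140.5/1.060 = 4849.53; growth vs 2012 (4734.46) = 2.43%.
2014: real = 5706.6/1.117 = 5108.86; growth vs 2013 (4849.53) = 5.35%.
2015: real = 6253.3/1.130 = 5533.89; growth vs 2014 (5108.86) = 8.32%.

2015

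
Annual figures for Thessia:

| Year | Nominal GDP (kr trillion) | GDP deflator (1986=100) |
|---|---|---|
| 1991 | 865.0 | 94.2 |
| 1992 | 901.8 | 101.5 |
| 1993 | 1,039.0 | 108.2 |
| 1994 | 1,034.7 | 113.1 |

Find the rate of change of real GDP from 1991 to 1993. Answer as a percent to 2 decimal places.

Real GDP 1991 = 865.0/0.942 = 918.26.
Real GDP 1993 = 1039.0/1.082 = 960.26.
Change = 960.26/918.26 − 1 = 0.0457.

4.57%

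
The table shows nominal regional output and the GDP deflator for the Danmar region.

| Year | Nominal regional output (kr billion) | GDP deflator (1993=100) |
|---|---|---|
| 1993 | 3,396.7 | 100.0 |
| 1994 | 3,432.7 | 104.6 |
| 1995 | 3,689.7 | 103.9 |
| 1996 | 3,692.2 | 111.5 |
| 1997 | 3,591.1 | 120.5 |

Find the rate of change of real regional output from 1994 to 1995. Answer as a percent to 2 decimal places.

Real regional output 1994 = 3432.7/1.046 = 3281.74.
Real regional output 1995 = 3689.7/1.039 = 3551.20.
Change = 3551.20/3281.74 − 1 = 0.0821.

8.21%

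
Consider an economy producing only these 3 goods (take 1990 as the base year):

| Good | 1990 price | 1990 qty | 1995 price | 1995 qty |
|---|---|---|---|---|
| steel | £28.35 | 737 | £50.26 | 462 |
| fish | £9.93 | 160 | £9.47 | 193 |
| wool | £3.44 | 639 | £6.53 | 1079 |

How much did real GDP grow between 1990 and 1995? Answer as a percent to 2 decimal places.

Real GDP 1990 = Nominal GDP 1990 = 28.35·737 + 9.93·160 + 3.44·639 = 24680.91.
Real GDP 1995 (at 1990 prices) = 28.35·462 + 9.93·193 + 3.44·1079 = 18725.95.
Real growth = 18725.95/24680.91 − 1 = -0.2413.

-24.13%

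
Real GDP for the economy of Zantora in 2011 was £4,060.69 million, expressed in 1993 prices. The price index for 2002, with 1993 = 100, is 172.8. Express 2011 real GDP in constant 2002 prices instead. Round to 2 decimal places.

£7,016.87 million

Real GDP in 2002 prices = Real GDP in 1993 prices × (P_2002/P_1993) = 4060.69 × 1.728 = 7016.87.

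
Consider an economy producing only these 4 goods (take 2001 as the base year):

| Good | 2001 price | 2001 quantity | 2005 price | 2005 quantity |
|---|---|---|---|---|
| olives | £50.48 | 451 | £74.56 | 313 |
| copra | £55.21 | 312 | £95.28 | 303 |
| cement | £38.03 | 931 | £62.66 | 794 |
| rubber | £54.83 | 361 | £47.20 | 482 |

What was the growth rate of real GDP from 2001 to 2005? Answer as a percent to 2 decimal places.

-6.34%

Real GDP 2001 = Nominal GDP 2001 = 50.48·451 + 55.21·312 + 38.03·931 + 54.83·361 = 95191.56.
Real GDP 2005 (at 2001 prices) = 50.48·313 + 55.21·303 + 38.03·794 + 54.83·482 = 89152.75.
Real growth = 89152.75/95191.56 − 1 = -0.0634.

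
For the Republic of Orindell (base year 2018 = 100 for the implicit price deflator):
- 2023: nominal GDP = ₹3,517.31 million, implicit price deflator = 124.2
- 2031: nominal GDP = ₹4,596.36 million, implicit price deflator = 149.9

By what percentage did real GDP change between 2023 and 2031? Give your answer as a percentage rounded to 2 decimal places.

8.27%

Real GDP 2023 = 3517.31 / 1.242 = 2831.97.
Real GDP 2031 = 4596.36 / 1.499 = 3066.28.
Real growth = 3066.28 / 2831.97 − 1 = 0.0827.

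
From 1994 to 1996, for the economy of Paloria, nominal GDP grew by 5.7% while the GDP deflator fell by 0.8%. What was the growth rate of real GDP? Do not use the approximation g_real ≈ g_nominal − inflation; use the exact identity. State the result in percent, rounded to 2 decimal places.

(1 + g_nom) = (1 + g_real)(1 + π), so g_real = 1.0570 / 0.9920 − 1 = 0.06552.

6.55%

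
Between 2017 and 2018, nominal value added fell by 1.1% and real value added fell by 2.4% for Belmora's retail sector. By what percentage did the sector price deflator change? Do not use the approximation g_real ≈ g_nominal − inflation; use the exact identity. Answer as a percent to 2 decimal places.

(1 + g_nom) = (1 + g_real)(1 + π), so π = 0.9890 / 0.9760 − 1 = 0.01332.

1.33%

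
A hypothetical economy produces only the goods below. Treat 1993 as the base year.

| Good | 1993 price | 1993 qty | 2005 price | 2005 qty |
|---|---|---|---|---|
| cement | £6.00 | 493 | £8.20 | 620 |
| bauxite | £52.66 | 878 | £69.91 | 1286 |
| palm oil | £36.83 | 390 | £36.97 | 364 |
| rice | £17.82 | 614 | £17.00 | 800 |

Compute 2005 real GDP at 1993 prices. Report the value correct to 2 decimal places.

£99102.88

Real GDP 2005 = Σ (p_1993 × q_2005) = 6.00·620 + 52.66·1286 + 36.83·364 + 17.82·800 = 99102.88.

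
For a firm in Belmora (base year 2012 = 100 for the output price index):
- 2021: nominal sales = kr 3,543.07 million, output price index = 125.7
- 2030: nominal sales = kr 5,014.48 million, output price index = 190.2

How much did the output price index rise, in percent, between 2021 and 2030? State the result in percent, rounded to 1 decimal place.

Price-level change = 190.2 / 125.7 − 1 = 0.5131.

51.3%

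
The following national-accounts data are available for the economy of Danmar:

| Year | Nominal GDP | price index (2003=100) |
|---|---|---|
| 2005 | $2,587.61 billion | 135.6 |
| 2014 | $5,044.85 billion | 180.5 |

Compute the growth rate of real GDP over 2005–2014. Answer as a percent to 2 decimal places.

Real GDP 2005 = 2587.61 / 1.356 = 1908.27.
Real GDP 2014 = 5044.85 / 1.805 = 2794.93.
Real growth = 2794.93 / 1908.27 − 1 = 0.4646.

46.46%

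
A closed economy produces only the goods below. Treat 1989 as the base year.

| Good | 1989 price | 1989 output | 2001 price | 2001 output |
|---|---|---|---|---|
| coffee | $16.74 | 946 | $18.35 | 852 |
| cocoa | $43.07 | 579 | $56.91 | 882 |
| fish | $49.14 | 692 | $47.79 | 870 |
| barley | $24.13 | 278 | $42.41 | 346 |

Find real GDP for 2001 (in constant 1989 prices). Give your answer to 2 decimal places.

$103351.00

Real GDP 2001 = Σ (p_1989 × q_2001) = 16.74·852 + 43.07·882 + 49.14·870 + 24.13·346 = 103351.00.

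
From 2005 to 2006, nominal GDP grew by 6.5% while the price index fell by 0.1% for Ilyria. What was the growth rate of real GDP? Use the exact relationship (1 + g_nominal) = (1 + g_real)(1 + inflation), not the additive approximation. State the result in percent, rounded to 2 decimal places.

(1 + g_nom) = (1 + g_real)(1 + π), so g_real = 1.0650 / 0.9990 − 1 = 0.06607.

6.61%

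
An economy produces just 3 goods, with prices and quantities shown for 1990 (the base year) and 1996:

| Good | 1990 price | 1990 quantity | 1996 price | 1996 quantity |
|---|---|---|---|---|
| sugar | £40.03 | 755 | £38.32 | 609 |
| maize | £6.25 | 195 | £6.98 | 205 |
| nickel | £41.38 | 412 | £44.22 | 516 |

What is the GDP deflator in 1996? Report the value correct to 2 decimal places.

Nominal GDP 1996 = 38.32·609 + 6.98·205 + 44.22·516 = 47585.30.
Real GDP 1996 (at 1990 prices) = 40.03·609 + 6.25·205 + 41.38·516 = 47011.60.
Deflator = Nominal/Real × 100 = 47585.30/47011.60 × 100 = 101.220.

101.22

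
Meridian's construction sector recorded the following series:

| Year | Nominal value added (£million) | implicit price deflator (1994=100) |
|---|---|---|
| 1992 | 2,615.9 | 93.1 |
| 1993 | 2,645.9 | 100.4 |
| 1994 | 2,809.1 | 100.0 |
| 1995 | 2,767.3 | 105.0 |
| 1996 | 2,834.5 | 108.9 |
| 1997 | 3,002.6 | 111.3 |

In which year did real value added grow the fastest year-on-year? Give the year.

1994

1993: real = 2645.9/1.004 = 2635.36; growth vs 1992 (2809.77) = -6.21%.
1994: real = 2809.1/1.000 = 2809.10; growth vs 1993 (2635.36) = 6.59%.
1995: real = 2767.3/1.050 = 2635.52; growth vs 1994 (2809.10) = -6.18%.
1996: real = 2834.5/1.089 = 2602.85; growth vs 1995 (2635.52) = -1.24%.
1997: real = 3002.6/1.113 = 2697.75; growth vs 1996 (2602.85) = 3.65%.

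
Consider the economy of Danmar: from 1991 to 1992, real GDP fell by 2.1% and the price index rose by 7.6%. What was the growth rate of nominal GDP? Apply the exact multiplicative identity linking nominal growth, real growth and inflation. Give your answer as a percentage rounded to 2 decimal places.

(1 + g_nom) = (1 + g_real)(1 + π) = 0.9790 × 1.0760 = 1.05340.

5.34%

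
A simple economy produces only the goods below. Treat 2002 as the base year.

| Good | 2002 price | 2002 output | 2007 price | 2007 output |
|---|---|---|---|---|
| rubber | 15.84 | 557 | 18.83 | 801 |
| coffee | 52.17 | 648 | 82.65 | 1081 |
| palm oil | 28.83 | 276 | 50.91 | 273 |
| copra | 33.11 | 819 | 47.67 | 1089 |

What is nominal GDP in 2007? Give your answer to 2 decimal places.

170238.54

Nominal GDP 2007 = Σ (p_2007 × q_2007) = 18.83·801 + 82.65·1081 + 50.91·273 + 47.67·1089 = 170238.54.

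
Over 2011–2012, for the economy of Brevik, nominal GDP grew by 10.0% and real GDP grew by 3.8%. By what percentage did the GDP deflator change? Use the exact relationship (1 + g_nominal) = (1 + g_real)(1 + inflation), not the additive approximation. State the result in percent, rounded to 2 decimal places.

5.97%

(1 + g_nom) = (1 + g_real)(1 + π), so π = 1.1000 / 1.0380 − 1 = 0.05973.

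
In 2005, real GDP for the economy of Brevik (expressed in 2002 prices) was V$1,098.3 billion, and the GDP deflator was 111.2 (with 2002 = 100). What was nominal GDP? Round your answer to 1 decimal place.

V$1,221.3 billion

Nominal GDP = Real × (GDP deflator/100) = 1098.3 × 1.112 = 1221.31.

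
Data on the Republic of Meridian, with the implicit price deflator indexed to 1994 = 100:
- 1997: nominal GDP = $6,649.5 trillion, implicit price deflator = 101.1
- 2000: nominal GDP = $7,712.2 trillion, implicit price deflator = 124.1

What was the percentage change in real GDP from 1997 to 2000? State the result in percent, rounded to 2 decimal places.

Deflate each year: 1997 → 6649.5/1.011 = 6577.15; 2000 → 7712.2/1.241 = 6214.50.
So real GDP changed by 6214.50/6577.15 − 1 = -0.0551, i.e. -5.51%.

-5.51%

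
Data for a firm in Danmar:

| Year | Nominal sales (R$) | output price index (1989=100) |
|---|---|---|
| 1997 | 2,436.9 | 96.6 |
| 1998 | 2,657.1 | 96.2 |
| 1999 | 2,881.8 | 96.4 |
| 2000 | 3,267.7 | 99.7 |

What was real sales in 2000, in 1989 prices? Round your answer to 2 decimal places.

Real sales 2000 = 3267.7 / 0.997 = 3277.53.

R$3,277.53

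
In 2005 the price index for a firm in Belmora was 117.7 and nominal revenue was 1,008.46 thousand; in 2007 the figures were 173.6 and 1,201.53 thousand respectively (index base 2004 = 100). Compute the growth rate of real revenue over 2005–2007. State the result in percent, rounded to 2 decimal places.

-19.22%

Real revenue 2005 = 1008.46 / 1.177 = 856.81.
Real revenue 2007 = 1201.53 / 1.736 = 692.13.
Real growth = 692.13 / 856.81 − 1 = -0.1922.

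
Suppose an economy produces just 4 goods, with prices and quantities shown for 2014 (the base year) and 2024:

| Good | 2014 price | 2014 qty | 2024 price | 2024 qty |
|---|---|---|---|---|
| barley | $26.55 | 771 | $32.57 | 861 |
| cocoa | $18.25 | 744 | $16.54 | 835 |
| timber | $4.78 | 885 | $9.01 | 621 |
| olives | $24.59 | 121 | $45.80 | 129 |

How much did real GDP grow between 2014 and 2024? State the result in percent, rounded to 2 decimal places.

Real GDP 2014 = Nominal GDP 2014 = 26.55·771 + 18.25·744 + 4.78·885 + 24.59·121 = 41253.74.
Real GDP 2024 (at 2014 prices) = 26.55·861 + 18.25·835 + 4.78·621 + 24.59·129 = 44238.79.
Real growth = 44238.79/41253.74 − 1 = 0.0724.

7.24%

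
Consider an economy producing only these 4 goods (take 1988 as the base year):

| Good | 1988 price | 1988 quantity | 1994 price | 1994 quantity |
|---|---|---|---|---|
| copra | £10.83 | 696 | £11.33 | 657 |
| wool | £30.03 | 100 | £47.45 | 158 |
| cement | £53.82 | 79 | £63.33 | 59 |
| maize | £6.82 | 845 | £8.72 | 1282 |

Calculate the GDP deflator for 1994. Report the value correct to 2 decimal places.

Nominal GDP 1994 = 11.33·657 + 47.45·158 + 63.33·59 + 8.72·1282 = 29856.42.
Real GDP 1994 (at 1988 prices) = 10.83·657 + 30.03·158 + 53.82·59 + 6.82·1282 = 23778.67.
Deflator = Nominal/Real × 100 = 29856.42/23778.67 × 100 = 125.560.

125.56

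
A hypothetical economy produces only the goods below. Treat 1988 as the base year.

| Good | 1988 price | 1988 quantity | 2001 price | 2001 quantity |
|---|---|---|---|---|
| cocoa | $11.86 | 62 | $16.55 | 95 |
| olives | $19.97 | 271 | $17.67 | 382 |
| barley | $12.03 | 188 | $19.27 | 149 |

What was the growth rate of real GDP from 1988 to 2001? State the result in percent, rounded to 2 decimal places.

Real GDP 1988 = Nominal GDP 1988 = 11.86·62 + 19.97·271 + 12.03·188 = 8408.83.
Real GDP 2001 (at 1988 prices) = 11.86·95 + 19.97·382 + 12.03·149 = 10547.71.
Real growth = 10547.71/8408.83 − 1 = 0.2544.

25.44%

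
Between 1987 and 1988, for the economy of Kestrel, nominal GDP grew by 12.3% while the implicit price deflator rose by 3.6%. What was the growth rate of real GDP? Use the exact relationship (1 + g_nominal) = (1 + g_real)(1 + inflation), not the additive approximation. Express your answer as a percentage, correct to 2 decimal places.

8.40%

(1 + g_nom) = (1 + g_real)(1 + π), so g_real = 1.1230 / 1.0360 − 1 = 0.08398.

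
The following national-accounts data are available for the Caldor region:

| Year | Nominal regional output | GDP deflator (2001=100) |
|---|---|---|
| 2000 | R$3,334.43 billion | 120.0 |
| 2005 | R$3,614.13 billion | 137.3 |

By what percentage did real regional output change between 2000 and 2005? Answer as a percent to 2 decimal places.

Real regional output 2000 = 3334.43 / 1.200 = 2778.69.
Real regional output 2005 = 3614.13 / 1.373 = 2632.29.
Real growth = 2632.29 / 2778.69 − 1 = -0.0527.

-5.27%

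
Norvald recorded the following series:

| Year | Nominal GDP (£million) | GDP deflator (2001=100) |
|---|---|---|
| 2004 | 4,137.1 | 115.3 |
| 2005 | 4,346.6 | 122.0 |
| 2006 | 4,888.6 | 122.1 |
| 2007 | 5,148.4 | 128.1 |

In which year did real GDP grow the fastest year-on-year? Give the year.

2006

2005: real = 4346.6/1.220 = 3562.79; growth vs 2004 (3588.12) = -0.71%.
2006: real = 4888.6/1.221 = 4003.77; growth vs 2005 (3562.79) = 12.38%.
2007: real = 5148.4/1.281 = 4019.05; growth vs 2006 (4003.77) = 0.38%.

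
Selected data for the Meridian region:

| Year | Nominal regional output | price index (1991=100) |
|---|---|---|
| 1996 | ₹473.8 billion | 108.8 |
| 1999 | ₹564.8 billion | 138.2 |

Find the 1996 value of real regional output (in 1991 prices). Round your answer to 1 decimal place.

₹435.5 billion

Real regional output = Nominal / (price index/100) = 473.8 / 1.088 = 435.48.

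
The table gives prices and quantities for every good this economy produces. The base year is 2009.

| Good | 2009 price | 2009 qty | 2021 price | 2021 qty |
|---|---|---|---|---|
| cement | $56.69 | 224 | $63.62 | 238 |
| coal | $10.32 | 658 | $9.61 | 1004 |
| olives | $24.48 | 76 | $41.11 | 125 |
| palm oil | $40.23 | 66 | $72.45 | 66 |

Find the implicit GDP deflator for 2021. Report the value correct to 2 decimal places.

117.39

Nominal GDP 2021 = 63.62·238 + 9.61·1004 + 41.11·125 + 72.45·66 = 34710.45.
Real GDP 2021 (at 2009 prices) = 56.69·238 + 10.32·1004 + 24.48·125 + 40.23·66 = 29568.68.
Deflator = Nominal/Real × 100 = 34710.45/29568.68 × 100 = 117.389.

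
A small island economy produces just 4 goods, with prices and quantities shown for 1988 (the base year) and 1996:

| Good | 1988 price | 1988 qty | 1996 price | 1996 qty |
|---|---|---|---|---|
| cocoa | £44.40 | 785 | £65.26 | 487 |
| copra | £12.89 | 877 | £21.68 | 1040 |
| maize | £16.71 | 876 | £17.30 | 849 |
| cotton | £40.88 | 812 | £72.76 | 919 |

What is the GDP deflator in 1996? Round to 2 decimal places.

Nominal GDP 1996 = 65.26·487 + 21.68·1040 + 17.30·849 + 72.76·919 = 135882.96.
Real GDP 1996 (at 1988 prices) = 44.40·487 + 12.89·1040 + 16.71·849 + 40.88·919 = 86783.91.
Deflator = Nominal/Real × 100 = 135882.96/86783.91 × 100 = 156.576.

156.58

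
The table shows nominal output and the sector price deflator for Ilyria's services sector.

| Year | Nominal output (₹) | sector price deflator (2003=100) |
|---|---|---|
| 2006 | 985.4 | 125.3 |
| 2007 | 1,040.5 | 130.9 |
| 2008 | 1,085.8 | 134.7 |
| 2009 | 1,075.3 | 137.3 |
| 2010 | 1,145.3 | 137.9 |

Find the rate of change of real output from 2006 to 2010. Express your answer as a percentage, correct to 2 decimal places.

Real output 2006 = 985.4/1.253 = 786.43.
Real output 2010 = 1145.3/1.379 = 830.53.
Change = 830.53/786.43 − 1 = 0.0561.

5.61%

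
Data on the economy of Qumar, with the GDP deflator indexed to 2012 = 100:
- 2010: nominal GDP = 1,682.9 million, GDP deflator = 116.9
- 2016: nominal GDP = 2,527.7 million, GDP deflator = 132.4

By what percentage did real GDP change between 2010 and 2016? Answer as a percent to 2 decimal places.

32.62%

Deflate each year: 2010 → 1682.9/1.169 = 1439.61; 2016 → 2527.7/1.324 = 1909.14.
So real GDP changed by 1909.14/1439.61 − 1 = 0.3262, i.e. 32.62%.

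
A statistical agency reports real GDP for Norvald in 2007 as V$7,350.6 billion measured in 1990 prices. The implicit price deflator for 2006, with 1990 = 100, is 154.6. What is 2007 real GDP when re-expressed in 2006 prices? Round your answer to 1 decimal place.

Real GDP in 2006 prices = Real GDP in 1990 prices × (P_2006/P_1990) = 7350.6 × 1.546 = 11364.03.

V$11,364.0 billion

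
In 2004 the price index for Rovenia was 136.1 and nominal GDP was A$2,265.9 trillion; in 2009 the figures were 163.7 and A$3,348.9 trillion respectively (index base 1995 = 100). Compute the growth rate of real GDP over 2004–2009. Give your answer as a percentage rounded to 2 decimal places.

22.88%

Real GDP 2004 = 2265.9 / 1.361 = 1664.88.
Real GDP 2009 = 3348.9 / 1.637 = 2045.75.
Real growth = 2045.75 / 1664.88 − 1 = 0.2288.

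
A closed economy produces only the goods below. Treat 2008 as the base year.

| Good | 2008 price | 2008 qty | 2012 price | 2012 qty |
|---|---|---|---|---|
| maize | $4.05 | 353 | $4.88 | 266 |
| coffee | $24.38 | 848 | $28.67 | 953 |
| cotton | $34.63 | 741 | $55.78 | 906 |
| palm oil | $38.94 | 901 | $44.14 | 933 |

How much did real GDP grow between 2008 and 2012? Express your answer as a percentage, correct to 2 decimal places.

11.07%

Real GDP 2008 = Nominal GDP 2008 = 4.05·353 + 24.38·848 + 34.63·741 + 38.94·901 = 82849.66.
Real GDP 2012 (at 2008 prices) = 4.05·266 + 24.38·953 + 34.63·906 + 38.94·933 = 92017.24.
Real growth = 92017.24/82849.66 − 1 = 0.1107.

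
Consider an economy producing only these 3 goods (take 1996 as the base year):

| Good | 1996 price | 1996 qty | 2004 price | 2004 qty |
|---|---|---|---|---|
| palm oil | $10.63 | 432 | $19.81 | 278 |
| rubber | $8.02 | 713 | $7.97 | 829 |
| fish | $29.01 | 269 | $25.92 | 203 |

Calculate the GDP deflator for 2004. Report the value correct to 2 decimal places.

Nominal GDP 2004 = 19.81·278 + 7.97·829 + 25.92·203 = 17376.07.
Real GDP 2004 (at 1996 prices) = 10.63·278 + 8.02·829 + 29.01·203 = 15492.75.
Deflator = Nominal/Real × 100 = 17376.07/15492.75 × 100 = 112.156.

112.16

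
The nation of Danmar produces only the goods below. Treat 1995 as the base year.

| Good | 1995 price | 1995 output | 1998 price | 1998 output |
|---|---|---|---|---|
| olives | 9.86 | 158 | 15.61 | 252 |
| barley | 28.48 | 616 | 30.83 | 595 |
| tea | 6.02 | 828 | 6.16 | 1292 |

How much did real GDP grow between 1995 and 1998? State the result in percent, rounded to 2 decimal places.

Real GDP 1995 = Nominal GDP 1995 = 9.86·158 + 28.48·616 + 6.02·828 = 24086.12.
Real GDP 1998 (at 1995 prices) = 9.86·252 + 28.48·595 + 6.02·1292 = 27208.16.
Real growth = 27208.16/24086.12 − 1 = 0.1296.

12.96%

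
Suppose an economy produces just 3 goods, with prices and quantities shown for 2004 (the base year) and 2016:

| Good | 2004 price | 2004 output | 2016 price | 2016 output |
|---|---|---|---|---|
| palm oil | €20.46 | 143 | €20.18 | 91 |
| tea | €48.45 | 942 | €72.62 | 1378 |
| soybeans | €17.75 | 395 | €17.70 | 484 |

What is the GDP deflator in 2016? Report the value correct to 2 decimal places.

Nominal GDP 2016 = 20.18·91 + 72.62·1378 + 17.70·484 = 110473.54.
Real GDP 2016 (at 2004 prices) = 20.46·91 + 48.45·1378 + 17.75·484 = 77216.96.
Deflator = Nominal/Real × 100 = 110473.54/77216.96 × 100 = 143.069.

143.07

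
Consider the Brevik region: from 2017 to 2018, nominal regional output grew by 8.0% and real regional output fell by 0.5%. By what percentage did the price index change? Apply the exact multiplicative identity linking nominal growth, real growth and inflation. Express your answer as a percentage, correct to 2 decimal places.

(1 + g_nom) = (1 + g_real)(1 + π), so π = 1.0800 / 0.9950 − 1 = 0.08543.

8.54%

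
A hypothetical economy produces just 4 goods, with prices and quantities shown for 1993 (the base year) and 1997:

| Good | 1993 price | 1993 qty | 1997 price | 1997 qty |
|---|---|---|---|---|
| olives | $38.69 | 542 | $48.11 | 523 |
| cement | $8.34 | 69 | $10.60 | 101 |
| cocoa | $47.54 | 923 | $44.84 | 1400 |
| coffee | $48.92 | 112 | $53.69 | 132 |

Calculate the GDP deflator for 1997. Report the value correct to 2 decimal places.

Nominal GDP 1997 = 48.11·523 + 10.60·101 + 44.84·1400 + 53.69·132 = 96095.21.
Real GDP 1997 (at 1993 prices) = 38.69·523 + 8.34·101 + 47.54·1400 + 48.92·132 = 94090.65.
Deflator = Nominal/Real × 100 = 96095.21/94090.65 × 100 = 102.130.

102.13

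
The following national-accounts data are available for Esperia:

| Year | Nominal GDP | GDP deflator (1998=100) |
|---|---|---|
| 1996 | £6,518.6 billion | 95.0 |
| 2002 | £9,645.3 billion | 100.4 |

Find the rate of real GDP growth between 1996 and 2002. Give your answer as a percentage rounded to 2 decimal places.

40.01%

Deflate each year: 1996 → 6518.6/0.950 = 6861.68; 2002 → 9645.3/1.004 = 9606.87.
So real GDP changed by 9606.87/6861.68 − 1 = 0.4001, i.e. 40.01%.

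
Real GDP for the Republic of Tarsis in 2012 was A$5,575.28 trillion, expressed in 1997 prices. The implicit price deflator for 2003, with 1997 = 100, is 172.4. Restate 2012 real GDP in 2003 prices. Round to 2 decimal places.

Real GDP in 2003 prices = Real GDP in 1997 prices × (P_2003/P_1997) = 5575.28 × 1.724 = 9611.78.

A$9,611.78 trillion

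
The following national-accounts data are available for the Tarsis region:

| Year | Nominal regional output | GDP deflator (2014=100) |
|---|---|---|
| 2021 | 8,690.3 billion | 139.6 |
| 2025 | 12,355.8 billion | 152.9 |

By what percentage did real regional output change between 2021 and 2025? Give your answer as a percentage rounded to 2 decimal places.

Real regional output 2021 = 8690.3 / 1.396 = 6225.14.
Real regional output 2025 = 12355.8 / 1.529 = 8080.97.
Real growth = 8080.97 / 6225.14 − 1 = 0.2981.

29.81%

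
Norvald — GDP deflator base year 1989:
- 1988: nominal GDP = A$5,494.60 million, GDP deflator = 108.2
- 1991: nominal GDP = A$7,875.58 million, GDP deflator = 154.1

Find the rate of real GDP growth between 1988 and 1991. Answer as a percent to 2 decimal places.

Real GDP 1988 = 5494.60 / 1.082 = 5078.19.
Real GDP 1991 = 7875.58 / 1.541 = 5110.69.
Real growth = 5110.69 / 5078.19 − 1 = 0.0064.

0.64%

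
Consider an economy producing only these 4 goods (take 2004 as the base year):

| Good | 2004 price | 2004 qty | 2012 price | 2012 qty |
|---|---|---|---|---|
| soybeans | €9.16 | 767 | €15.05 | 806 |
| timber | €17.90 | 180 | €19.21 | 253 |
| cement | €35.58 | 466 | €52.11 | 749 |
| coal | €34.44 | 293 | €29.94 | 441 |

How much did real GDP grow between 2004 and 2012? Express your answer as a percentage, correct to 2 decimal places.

45.59%

Real GDP 2004 = Nominal GDP 2004 = 9.16·767 + 17.90·180 + 35.58·466 + 34.44·293 = 36918.92.
Real GDP 2012 (at 2004 prices) = 9.16·806 + 17.90·253 + 35.58·749 + 34.44·441 = 53749.12.
Real growth = 53749.12/36918.92 − 1 = 0.4559.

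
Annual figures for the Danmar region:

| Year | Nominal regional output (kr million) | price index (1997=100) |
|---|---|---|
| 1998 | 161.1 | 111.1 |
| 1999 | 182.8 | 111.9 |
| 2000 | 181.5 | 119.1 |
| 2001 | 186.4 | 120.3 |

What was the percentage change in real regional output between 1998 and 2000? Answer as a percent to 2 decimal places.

Real regional output 1998 = 161.1/1.111 = 145.00.
Real regional output 2000 = 181.5/1.191 = 152.39.
Change = 152.39/145.00 − 1 = 0.0510.

5.10%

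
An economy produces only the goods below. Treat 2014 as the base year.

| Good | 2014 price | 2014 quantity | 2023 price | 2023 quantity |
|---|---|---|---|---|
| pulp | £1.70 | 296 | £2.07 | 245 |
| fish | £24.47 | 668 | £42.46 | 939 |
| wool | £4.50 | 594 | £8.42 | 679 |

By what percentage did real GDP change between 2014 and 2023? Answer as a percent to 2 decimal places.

Real GDP 2014 = Nominal GDP 2014 = 1.70·296 + 24.47·668 + 4.50·594 = 19522.16.
Real GDP 2023 (at 2014 prices) = 1.70·245 + 24.47·939 + 4.50·679 = 26449.33.
Real growth = 26449.33/19522.16 − 1 = 0.3548.

35.48%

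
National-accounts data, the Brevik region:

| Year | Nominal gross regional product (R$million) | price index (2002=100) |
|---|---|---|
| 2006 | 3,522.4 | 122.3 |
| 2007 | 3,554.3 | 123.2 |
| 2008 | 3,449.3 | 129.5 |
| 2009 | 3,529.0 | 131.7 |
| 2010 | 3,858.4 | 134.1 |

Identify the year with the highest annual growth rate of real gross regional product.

2007: real = 3554.3/1.232 = 2884.98; growth vs 2006 (2880.13) = 0.17%.
2008: real = 3449.3/1.295 = 2663.55; growth vs 2007 (2884.98) = -7.68%.
2009: real = 3529.0/1.317 = 2679.57; growth vs 2008 (2663.55) = 0.60%.
2010: real = 3858.4/1.341 = 2877.26; growth vs 2009 (2679.57) = 7.38%.

2010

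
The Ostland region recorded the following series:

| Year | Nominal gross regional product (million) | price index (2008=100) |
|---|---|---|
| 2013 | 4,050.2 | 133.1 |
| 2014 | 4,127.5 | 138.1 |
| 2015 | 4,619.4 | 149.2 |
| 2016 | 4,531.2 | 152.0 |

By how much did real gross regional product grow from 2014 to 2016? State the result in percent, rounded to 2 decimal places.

-0.26%

Real gross regional product 2014 = 4127.5/1.381 = 2988.78.
Real gross regional product 2016 = 4531.2/1.520 = 2981.05.
Change = 2981.05/2988.78 − 1 = -0.0026.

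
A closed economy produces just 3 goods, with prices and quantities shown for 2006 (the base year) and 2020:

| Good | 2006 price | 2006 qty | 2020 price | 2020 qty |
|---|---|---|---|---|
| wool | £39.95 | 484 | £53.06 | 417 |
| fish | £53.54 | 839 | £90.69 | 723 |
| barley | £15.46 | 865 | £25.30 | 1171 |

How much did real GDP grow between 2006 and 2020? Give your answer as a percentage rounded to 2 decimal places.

Real GDP 2006 = Nominal GDP 2006 = 39.95·484 + 53.54·839 + 15.46·865 = 77628.76.
Real GDP 2020 (at 2006 prices) = 39.95·417 + 53.54·723 + 15.46·1171 = 73472.23.
Real growth = 73472.23/77628.76 − 1 = -0.0535.

-5.35%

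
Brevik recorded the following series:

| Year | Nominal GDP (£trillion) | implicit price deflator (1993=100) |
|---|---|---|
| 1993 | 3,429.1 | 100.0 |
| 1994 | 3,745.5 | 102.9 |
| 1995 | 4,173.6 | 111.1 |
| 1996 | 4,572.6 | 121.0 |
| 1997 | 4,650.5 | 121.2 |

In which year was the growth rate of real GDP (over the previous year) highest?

1994: real = 3745.5/1.029 = 3639.94; growth vs 1993 (3429.10) = 6.15%.
1995: real = 4173.6/1.111 = 3756.62; growth vs 1994 (3639.94) = 3.21%.
1996: real = 4572.6/1.210 = 3779.01; growth vs 1995 (3756.62) = 0.60%.
1997: real = 4650.5/1.212 = 3837.05; growth vs 1996 (3779.01) = 1.54%.

1994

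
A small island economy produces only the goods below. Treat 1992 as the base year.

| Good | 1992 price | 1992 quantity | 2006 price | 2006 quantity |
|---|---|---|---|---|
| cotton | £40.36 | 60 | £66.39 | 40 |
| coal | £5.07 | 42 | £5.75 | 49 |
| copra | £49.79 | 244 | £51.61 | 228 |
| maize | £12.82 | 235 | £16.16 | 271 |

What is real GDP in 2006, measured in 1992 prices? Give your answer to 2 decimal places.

Real GDP 2006 = Σ (p_1992 × q_2006) = 40.36·40 + 5.07·49 + 49.79·228 + 12.82·271 = 16689.17.

£16689.17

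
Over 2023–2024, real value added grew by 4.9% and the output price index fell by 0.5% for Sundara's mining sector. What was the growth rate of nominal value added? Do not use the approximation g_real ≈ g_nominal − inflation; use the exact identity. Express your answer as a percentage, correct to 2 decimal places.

(1 + g_nom) = (1 + g_real)(1 + π) = 1.0490 × 0.9950 = 1.04376.

4.38%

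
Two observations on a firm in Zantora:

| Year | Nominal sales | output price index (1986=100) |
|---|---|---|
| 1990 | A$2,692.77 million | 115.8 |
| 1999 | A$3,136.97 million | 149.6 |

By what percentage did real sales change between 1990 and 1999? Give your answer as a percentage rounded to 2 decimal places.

Real sales 1990 = 2692.77 / 1.158 = 2325.36.
Real sales 1999 = 3136.97 / 1.496 = 2096.91.
Real growth = 2096.91 / 2325.36 − 1 = -0.0982.

-9.82%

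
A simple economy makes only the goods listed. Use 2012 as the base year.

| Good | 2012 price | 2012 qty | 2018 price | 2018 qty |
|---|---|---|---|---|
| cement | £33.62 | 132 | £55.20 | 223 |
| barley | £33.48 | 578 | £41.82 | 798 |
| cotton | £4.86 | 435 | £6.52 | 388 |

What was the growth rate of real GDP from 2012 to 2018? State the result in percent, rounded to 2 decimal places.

39.36%

Real GDP 2012 = Nominal GDP 2012 = 33.62·132 + 33.48·578 + 4.86·435 = 25903.38.
Real GDP 2018 (at 2012 prices) = 33.62·223 + 33.48·798 + 4.86·388 = 36099.98.
Real growth = 36099.98/25903.38 − 1 = 0.3936.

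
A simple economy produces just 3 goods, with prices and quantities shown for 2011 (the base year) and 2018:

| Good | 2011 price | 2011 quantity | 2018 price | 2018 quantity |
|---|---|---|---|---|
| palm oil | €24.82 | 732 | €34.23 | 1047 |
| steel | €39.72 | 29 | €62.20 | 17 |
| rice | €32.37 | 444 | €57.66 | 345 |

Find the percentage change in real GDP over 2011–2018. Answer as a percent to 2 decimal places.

Real GDP 2011 = Nominal GDP 2011 = 24.82·732 + 39.72·29 + 32.37·444 = 33692.40.
Real GDP 2018 (at 2011 prices) = 24.82·1047 + 39.72·17 + 32.37·345 = 37829.43.
Real growth = 37829.43/33692.40 − 1 = 0.1228.

12.28%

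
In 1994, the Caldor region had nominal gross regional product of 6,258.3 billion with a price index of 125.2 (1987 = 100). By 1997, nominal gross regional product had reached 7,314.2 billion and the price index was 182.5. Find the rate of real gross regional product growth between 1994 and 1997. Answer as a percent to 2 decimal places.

Real gross regional product 1994 = 6258.3 / 1.252 = 4998.64.
Real gross regional product 1997 = 7314.2 / 1.825 = 4007.78.
Real growth = 4007.78 / 4998.64 − 1 = -0.1982.

-19.82%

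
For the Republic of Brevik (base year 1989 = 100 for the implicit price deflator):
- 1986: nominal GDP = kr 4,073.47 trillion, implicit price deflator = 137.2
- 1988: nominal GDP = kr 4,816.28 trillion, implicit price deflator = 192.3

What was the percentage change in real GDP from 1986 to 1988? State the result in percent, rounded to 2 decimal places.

-15.64%

Real GDP 1986 = 4073.47 / 1.372 = 2969.00.
Real GDP 1988 = 4816.28 / 1.923 = 2504.57.
Real growth = 2504.57 / 2969.00 − 1 = -0.1564.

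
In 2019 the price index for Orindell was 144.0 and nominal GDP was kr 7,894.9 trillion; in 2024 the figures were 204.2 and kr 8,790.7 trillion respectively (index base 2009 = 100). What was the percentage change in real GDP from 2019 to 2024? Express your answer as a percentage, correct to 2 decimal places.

Deflate each year: 2019 → 7894.9/1.440 = 5482.57; 2024 → 8790.7/2.042 = 4304.95.
So real GDP changed by 4304.95/5482.57 − 1 = -0.2148, i.e. -21.48%.

-21.48%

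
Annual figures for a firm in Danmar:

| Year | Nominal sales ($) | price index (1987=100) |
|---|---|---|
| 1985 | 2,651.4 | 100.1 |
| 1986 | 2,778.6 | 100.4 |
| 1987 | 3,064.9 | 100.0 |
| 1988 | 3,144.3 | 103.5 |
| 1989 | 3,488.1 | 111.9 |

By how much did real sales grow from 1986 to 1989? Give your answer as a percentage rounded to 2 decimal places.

Real sales 1986 = 2778.6/1.004 = 2767.53.
Real sales 1989 = 3488.1/1.119 = 3117.16.
Change = 3117.16/2767.53 − 1 = 0.1263.

12.63%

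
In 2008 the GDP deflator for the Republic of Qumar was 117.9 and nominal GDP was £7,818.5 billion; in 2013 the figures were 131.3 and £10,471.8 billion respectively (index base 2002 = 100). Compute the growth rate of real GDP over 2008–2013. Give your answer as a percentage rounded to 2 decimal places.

Real GDP 2008 = 7818.5 / 1.179 = 6631.47.
Real GDP 2013 = 10471.8 / 1.313 = 7975.48.
Real growth = 7975.48 / 6631.47 − 1 = 0.2027.

20.27%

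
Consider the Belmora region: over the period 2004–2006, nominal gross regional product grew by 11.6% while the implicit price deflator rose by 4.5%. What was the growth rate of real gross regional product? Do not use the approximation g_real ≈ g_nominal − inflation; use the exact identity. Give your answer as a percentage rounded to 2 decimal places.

6.79%

(1 + g_nom) = (1 + g_real)(1 + π), so g_real = 1.1160 / 1.0450 − 1 = 0.06794.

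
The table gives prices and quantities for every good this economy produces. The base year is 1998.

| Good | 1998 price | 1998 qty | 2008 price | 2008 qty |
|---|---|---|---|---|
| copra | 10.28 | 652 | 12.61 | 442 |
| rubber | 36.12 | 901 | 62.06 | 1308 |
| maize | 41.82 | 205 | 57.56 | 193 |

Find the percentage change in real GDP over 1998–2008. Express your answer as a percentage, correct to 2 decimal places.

Real GDP 1998 = Nominal GDP 1998 = 10.28·652 + 36.12·901 + 41.82·205 = 47819.78.
Real GDP 2008 (at 1998 prices) = 10.28·442 + 36.12·1308 + 41.82·193 = 59859.98.
Real growth = 59859.98/47819.78 − 1 = 0.2518.

25.18%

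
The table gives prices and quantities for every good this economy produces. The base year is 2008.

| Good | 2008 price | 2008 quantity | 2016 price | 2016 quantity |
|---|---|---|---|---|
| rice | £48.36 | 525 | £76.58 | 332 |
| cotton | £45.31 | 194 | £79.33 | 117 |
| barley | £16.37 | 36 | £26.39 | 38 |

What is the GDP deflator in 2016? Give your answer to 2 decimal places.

Nominal GDP 2016 = 76.58·332 + 79.33·117 + 26.39·38 = 35708.99.
Real GDP 2016 (at 2008 prices) = 48.36·332 + 45.31·117 + 16.37·38 = 21978.85.
Deflator = Nominal/Real × 100 = 35708.99/21978.85 × 100 = 162.470.

162.47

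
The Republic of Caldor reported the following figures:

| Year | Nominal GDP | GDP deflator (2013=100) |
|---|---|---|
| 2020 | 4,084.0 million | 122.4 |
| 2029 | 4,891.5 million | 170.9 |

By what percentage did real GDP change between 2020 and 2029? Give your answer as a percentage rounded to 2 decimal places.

Deflate each year: 2020 → 4084.0/1.224 = 3336.60; 2029 → 4891.5/1.709 = 2862.20.
So real GDP changed by 2862.20/3336.60 − 1 = -0.1422, i.e. -14.22%.

-14.22%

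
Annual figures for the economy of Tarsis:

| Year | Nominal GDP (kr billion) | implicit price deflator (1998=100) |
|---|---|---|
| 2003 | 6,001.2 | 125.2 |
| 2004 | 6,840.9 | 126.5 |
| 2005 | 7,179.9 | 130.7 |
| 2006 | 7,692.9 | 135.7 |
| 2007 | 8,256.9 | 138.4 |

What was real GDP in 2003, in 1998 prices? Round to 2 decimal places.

Real GDP 2003 = 6001.2 / 1.252 = 4793.29.

kr 4,793.29 billion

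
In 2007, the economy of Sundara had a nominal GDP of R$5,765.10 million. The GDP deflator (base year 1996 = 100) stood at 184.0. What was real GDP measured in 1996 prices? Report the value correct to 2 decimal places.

Real GDP = Nominal / (GDP deflator/100) = 5765.10 / 1.840 = 3133.21.

R$3,133.21 million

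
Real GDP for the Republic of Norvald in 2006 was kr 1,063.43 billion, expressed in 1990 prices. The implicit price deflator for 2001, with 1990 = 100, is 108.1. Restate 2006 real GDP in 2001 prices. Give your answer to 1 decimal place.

kr 1,149.6 billion

Real GDP in 2001 prices = Real GDP in 1990 prices × (P_2001/P_1990) = 1063.43 × 1.081 = 1149.57.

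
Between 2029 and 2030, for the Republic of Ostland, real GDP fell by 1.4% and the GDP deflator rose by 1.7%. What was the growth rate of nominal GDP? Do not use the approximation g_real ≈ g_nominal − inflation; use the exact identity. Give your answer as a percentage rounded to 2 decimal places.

(1 + g_nom) = (1 + g_real)(1 + π) = 0.9860 × 1.0170 = 1.00276.

0.28%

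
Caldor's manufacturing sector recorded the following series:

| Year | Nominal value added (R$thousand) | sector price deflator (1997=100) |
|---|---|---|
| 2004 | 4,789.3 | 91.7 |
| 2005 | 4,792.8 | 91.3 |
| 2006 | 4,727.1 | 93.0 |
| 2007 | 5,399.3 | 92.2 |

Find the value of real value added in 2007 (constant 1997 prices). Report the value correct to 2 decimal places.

R$5,856.07 thousand

Real value added 2007 = 5399.3 / 0.922 = 5856.07.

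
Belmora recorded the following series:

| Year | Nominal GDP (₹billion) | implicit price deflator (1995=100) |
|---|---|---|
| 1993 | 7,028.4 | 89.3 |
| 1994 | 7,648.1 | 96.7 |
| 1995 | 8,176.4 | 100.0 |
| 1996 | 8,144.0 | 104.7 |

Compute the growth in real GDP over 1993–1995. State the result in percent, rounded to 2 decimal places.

Real GDP 1993 = 7028.4/0.893 = 7870.55.
Real GDP 1995 = 8176.4/1.000 = 8176.40.
Change = 8176.40/7870.55 − 1 = 0.0389.

3.89%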